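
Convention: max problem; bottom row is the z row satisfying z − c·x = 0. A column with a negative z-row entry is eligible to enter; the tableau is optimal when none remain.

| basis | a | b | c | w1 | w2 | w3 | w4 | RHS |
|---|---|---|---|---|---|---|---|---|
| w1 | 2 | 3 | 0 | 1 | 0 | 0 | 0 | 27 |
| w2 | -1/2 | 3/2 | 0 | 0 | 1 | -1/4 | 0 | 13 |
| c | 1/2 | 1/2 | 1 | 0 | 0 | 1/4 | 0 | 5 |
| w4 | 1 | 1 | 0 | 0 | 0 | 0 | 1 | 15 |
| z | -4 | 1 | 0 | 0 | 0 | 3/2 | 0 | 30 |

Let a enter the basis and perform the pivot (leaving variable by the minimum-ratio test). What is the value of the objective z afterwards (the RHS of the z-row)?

Ratio test on column a — row 1: 27/2 = 27/2; row 2: entry -1/2 ≤ 0; row 3: 5/(1/2) = 10; row 4: 15/1 = 15. Minimum is 10 at row 3 (c leaves); pivot element 1/2.
Pivot on row 3; the z-row RHS becomes 30 − (-4)·10 = 70.

70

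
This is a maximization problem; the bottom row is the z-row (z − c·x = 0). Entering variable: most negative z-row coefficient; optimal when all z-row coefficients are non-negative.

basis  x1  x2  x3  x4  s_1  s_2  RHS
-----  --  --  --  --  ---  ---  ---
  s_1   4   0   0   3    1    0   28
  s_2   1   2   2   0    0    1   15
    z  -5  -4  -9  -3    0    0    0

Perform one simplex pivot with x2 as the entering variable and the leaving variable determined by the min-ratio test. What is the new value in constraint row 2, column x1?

Ratio test on column x2 — row 1: entry 0 ≤ 0; row 2: 15/2 = 15/2. Minimum is 15/2 at row 2 (s_2 leaves); pivot element 2.
Divide row 2 by 2; eliminate column x2 from the other rows.
In the new row 2, the x1 entry is the old entry divided by the pivot: 1/2 = 1/2.

1/2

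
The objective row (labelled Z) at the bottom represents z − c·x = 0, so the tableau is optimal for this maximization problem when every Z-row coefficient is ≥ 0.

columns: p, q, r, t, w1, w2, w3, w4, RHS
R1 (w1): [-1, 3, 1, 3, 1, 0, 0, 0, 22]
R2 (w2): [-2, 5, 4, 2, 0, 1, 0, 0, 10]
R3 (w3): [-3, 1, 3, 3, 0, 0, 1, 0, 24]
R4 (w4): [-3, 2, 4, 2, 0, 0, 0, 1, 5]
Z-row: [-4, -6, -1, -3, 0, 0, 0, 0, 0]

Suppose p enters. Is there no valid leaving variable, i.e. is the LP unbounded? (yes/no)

yes

Every constraint-row entry in column p is ≤ 0, so increasing p is unbounded.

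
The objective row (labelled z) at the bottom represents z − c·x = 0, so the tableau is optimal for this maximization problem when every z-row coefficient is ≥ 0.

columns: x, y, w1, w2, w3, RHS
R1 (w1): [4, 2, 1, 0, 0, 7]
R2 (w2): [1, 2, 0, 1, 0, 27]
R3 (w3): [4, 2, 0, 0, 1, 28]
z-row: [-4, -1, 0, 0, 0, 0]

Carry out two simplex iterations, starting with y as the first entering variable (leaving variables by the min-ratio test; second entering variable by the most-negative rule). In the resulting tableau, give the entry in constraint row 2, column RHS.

Ratio test on column y — row 1: 7/2 = 7/2; row 2: 27/2 = 27/2; row 3: 28/2 = 14. Minimum is 7/2 at row 1 (w1 leaves); pivot element 2.
Divide row 1 by 2; eliminate column y from the other rows.
Second iteration: most negative z-row entry is -2 in column x, so x enters.
Ratio test on column x — row 1: (7/2)/2 = 7/4; row 2: entry -3 ≤ 0; row 3: entry 0 ≤ 0. Minimum is 7/4 at row 1 (y leaves); pivot element 2.
Divide row 1 by 2; eliminate column x from the other rows.
After both pivots, the entry at constraint row 2, column RHS is 101/4.

101/4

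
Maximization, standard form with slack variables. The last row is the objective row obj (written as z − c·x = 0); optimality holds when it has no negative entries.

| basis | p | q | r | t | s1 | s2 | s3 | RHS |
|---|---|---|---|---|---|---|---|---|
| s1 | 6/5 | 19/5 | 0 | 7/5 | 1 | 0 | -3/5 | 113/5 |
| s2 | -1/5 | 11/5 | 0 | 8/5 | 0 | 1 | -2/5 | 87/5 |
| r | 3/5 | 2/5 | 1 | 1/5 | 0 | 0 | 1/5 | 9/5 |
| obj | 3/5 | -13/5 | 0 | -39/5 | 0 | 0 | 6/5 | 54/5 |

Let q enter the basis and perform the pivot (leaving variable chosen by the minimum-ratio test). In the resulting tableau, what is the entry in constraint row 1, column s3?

Ratio test on column q — row 1: (113/5)/(19/5) = 113/19; row 2: (87/5)/(11/5) = 87/11; row 3: (9/5)/(2/5) = 9/2. Minimum is 9/2 at row 3 (r leaves); pivot element 2/5.
Divide row 3 by 2/5; eliminate column q from the other rows.
Row 1 update in column s3: -3/5 − (19/5)·(1/2) = -5/2.

-5/2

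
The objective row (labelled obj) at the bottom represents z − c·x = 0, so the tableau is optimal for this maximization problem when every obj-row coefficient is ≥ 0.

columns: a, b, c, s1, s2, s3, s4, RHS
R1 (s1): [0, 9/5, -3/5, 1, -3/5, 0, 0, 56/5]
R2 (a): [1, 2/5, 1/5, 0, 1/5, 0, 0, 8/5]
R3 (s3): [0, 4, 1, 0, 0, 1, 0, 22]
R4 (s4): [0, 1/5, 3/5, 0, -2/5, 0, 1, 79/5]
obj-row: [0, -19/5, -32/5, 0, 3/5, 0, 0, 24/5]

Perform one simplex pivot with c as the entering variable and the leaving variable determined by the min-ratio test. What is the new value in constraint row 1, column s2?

Ratio test on column c — row 1: entry -3/5 ≤ 0; row 2: (8/5)/(1/5) = 8; row 3: 22/1 = 22; row 4: (79/5)/(3/5) = 79/3. Minimum is 8 at row 2 (a leaves); pivot element 1/5.
Divide row 2 by 1/5; eliminate column c from the other rows.
Row 1 update in column s2: -3/5 − (-3/5)·1 = 0.

0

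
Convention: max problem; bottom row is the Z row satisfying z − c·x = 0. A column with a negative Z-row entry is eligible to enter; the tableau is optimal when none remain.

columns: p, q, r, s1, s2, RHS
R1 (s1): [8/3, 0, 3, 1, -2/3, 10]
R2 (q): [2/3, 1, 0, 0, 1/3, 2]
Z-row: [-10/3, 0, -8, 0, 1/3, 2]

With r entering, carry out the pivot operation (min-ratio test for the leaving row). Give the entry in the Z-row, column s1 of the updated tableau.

Ratio test on column r — row 1: 10/3 = 10/3; row 2: entry 0 ≤ 0. Minimum is 10/3 at row 1 (s1 leaves); pivot element 3.
Divide row 1 by 3; eliminate column r from the other rows.
Z-row update in column s1: 0 − (-8)·(1/3) = 8/3.

8/3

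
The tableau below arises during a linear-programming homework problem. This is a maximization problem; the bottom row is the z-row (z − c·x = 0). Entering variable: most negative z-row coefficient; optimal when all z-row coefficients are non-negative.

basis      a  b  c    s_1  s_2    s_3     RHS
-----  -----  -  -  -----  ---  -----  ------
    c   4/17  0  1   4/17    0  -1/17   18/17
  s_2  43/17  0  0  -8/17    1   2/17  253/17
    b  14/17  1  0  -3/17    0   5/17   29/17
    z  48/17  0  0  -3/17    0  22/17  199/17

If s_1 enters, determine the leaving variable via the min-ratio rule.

c

Column s_1 entries and ratios — c: (18/17)/(4/17) = 9/2; s_2: -8/17 ≤ 0, skip; b: -3/17 ≤ 0, skip.
Smallest ratio is 9/2 in the row of c, so c leaves.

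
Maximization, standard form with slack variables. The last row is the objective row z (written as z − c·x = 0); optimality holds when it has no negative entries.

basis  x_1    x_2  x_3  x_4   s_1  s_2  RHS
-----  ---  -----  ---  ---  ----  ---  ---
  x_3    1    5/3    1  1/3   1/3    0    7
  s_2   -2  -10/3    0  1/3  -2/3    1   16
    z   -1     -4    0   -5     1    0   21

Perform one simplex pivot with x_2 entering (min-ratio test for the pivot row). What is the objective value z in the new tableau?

189/5

Ratio test on column x_2 — row 1: 7/(5/3) = 21/5; row 2: entry -10/3 ≤ 0. Minimum is 21/5 at row 1 (x_3 leaves); pivot element 5/3.
Pivot on row 1; the z-row RHS becomes 21 − (-4)·(21/5) = 189/5.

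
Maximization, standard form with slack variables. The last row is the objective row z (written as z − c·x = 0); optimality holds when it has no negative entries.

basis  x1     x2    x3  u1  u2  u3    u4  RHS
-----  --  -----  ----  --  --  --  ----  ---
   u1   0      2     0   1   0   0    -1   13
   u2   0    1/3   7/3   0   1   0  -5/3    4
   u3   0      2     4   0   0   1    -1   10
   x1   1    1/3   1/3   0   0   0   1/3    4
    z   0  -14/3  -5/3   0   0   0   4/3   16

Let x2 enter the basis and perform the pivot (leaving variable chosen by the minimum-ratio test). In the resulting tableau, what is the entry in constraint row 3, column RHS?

Ratio test on column x2 — row 1: 13/2 = 13/2; row 2: 4/(1/3) = 12; row 3: 10/2 = 5; row 4: 4/(1/3) = 12. Minimum is 5 at row 3 (u3 leaves); pivot element 2.
Divide row 3 by 2; eliminate column x2 from the other rows.
In the new row 3, the RHS entry is the old entry divided by the pivot: 10/2 = 5.

5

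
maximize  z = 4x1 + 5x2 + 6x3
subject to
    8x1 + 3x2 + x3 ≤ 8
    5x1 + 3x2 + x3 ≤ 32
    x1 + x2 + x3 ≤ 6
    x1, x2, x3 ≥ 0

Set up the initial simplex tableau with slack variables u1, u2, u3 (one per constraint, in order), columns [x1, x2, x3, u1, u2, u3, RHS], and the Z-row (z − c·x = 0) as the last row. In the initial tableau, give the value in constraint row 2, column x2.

3

Constraint 2 has coefficient 3 on x2.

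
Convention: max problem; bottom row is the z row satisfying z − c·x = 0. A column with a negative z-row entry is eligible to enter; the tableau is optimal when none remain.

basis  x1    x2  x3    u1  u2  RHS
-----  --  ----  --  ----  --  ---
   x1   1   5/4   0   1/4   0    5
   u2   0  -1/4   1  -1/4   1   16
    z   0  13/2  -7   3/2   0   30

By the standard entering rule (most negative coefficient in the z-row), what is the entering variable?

Negative z-row entries: x3: -7.
The most negative is -7 in column x3, so x3 enters.

x3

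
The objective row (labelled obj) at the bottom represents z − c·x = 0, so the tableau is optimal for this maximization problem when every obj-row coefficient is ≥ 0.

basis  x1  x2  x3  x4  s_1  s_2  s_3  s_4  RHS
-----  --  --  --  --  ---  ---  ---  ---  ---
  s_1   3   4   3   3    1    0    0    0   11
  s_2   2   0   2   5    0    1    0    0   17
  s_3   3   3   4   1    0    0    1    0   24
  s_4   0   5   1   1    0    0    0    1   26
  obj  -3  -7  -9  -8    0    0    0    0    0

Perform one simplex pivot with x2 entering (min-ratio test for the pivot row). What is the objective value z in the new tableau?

77/4

Ratio test on column x2 — row 1: 11/4 = 11/4; row 2: entry 0 ≤ 0; row 3: 24/3 = 8; row 4: 26/5 = 26/5. Minimum is 11/4 at row 1 (s_1 leaves); pivot element 4.
Pivot on row 1; the obj-row RHS becomes 0 − (-7)·(11/4) = 77/4.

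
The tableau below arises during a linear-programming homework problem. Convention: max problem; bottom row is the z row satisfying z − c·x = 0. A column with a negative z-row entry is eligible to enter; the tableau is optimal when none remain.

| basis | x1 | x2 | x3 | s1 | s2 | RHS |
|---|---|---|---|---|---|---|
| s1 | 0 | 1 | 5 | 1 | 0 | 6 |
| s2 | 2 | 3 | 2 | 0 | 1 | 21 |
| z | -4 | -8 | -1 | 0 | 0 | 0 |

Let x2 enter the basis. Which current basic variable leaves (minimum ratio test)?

s1

Column x2 entries and ratios — s1: 6/1 = 6; s2: 21/3 = 7.
Smallest ratio is 6 in the row of s1, so s1 leaves.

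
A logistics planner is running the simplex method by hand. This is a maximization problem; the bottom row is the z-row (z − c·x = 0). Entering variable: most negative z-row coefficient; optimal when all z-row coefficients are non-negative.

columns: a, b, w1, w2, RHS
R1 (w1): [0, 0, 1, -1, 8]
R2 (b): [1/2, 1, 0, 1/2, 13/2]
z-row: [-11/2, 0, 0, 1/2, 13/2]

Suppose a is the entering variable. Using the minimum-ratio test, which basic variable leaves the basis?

b

Column a entries and ratios — w1: 0 ≤ 0, skip; b: (13/2)/(1/2) = 13.
Smallest ratio is 13 in the row of b, so b leaves.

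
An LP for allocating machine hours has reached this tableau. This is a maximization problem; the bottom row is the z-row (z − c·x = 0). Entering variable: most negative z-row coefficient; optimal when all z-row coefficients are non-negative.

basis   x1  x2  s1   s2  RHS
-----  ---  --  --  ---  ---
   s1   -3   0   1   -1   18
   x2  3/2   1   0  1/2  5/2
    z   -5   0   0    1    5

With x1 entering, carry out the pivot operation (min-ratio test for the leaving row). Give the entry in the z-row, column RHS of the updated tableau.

40/3

Ratio test on column x1 — row 1: entry -3 ≤ 0; row 2: (5/2)/(3/2) = 5/3. Minimum is 5/3 at row 2 (x2 leaves); pivot element 3/2.
Divide row 2 by 3/2; eliminate column x1 from the other rows.
z-row update in column RHS: 5 − (-5)·(5/3) = 40/3.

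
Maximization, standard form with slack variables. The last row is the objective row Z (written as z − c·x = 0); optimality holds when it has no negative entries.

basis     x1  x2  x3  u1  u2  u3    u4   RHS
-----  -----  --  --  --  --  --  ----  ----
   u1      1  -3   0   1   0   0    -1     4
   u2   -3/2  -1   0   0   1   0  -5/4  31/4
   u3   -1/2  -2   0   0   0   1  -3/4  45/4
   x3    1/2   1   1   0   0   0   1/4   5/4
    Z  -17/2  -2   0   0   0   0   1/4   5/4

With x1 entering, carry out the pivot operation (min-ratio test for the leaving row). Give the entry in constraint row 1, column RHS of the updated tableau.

3/2

Ratio test on column x1 — row 1: 4/1 = 4; row 2: entry -3/2 ≤ 0; row 3: entry -1/2 ≤ 0; row 4: (5/4)/(1/2) = 5/2. Minimum is 5/2 at row 4 (x3 leaves); pivot element 1/2.
Divide row 4 by 1/2; eliminate column x1 from the other rows.
Row 1 update in column RHS: 4 − 1·(5/2) = 3/2.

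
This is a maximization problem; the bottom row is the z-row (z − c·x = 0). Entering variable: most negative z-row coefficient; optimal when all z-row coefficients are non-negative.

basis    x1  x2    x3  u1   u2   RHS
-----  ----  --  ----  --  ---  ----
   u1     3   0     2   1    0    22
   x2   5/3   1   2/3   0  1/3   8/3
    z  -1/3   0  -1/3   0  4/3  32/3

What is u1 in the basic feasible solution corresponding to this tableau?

22

u1 is basic (row 1); its value is the RHS of that row, 22.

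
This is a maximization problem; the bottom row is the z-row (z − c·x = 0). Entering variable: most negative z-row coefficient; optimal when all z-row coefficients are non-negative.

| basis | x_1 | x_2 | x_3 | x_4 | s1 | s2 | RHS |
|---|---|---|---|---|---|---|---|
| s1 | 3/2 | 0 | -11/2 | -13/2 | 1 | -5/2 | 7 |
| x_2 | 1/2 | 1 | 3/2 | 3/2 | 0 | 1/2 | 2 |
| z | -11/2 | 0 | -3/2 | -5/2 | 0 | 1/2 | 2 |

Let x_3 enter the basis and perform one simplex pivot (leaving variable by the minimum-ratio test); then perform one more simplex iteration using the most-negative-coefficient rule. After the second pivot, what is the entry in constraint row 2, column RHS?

Ratio test on column x_3 — row 1: entry -11/2 ≤ 0; row 2: 2/(3/2) = 4/3. Minimum is 4/3 at row 2 (x_2 leaves); pivot element 3/2.
Divide row 2 by 3/2; eliminate column x_3 from the other rows.
Second iteration: most negative z-row entry is -5 in column x_1, so x_1 enters.
Ratio test on column x_1 — row 1: (43/3)/(10/3) = 43/10; row 2: (4/3)/(1/3) = 4. Minimum is 4 at row 2 (x_3 leaves); pivot element 1/3.
Divide row 2 by 1/3; eliminate column x_1 from the other rows.
After both pivots, the entry at constraint row 2, column RHS is 4.

4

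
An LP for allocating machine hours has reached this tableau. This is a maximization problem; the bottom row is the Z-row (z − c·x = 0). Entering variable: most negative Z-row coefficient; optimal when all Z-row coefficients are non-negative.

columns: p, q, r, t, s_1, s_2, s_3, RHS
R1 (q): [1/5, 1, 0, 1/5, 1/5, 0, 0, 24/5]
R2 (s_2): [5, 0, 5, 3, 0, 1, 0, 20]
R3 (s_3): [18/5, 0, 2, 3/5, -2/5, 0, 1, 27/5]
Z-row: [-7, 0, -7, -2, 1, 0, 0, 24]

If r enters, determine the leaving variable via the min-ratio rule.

Column r entries and ratios — q: 0 ≤ 0, skip; s_2: 20/5 = 4; s_3: (27/5)/2 = 27/10.
Smallest ratio is 27/10 in the row of s_3, so s_3 leaves.

s_3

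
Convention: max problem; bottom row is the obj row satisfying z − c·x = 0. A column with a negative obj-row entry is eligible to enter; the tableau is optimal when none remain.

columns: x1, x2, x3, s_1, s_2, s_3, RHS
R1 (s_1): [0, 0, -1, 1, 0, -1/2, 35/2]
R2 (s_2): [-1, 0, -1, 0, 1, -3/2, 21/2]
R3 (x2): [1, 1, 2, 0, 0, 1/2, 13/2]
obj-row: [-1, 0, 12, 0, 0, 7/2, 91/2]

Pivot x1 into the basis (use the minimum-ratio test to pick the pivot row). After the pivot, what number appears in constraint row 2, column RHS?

17

Ratio test on column x1 — row 1: entry 0 ≤ 0; row 2: entry -1 ≤ 0; row 3: (13/2)/1 = 13/2. Minimum is 13/2 at row 3 (x2 leaves); pivot element 1.
Divide row 3 by 1; eliminate column x1 from the other rows.
Row 2 update in column RHS: 21/2 − (-1)·(13/2) = 17.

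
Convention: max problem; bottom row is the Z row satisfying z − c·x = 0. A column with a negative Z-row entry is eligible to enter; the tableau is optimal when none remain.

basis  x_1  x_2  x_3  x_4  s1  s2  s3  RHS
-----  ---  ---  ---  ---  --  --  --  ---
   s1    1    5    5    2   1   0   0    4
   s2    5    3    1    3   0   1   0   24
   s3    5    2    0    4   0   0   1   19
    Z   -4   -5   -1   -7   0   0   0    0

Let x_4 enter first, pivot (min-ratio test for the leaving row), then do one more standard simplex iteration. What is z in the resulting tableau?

Ratio test on column x_4 — row 1: 4/2 = 2; row 2: 24/3 = 8; row 3: 19/4 = 19/4. Minimum is 2 at row 1 (s1 leaves); pivot element 2.
Pivot on row 1; the Z-row RHS becomes 0 − (-7)·2 = 14.
Next entering variable (most negative Z-row entry -1/2): x_1.
Ratio test on column x_1 — row 1: 2/(1/2) = 4; row 2: 18/(7/2) = 36/7; row 3: 11/3 = 11/3. Minimum is 11/3 at row 3 (s3 leaves); pivot element 3.
After the second pivot the Z-row RHS is 14 − (-1/2)·(11/3) = 95/6.

95/6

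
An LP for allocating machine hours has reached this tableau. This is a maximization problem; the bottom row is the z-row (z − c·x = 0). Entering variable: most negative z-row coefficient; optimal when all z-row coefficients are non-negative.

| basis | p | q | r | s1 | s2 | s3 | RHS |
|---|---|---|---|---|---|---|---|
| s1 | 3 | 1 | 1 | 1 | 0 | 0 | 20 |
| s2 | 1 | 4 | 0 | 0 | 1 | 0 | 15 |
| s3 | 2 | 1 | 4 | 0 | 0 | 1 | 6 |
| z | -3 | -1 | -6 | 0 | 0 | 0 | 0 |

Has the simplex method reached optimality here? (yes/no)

no

The z-row has a negative entry -6 in column r, so it is not optimal.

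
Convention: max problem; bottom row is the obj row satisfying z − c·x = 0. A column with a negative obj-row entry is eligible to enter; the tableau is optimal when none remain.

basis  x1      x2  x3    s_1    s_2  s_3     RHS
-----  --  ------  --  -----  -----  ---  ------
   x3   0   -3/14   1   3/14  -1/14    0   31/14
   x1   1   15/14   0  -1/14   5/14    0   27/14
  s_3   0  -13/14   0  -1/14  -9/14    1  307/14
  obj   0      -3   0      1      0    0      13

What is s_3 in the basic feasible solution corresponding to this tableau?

307/14

s_3 is basic (row 3); its value is the RHS of that row, 307/14.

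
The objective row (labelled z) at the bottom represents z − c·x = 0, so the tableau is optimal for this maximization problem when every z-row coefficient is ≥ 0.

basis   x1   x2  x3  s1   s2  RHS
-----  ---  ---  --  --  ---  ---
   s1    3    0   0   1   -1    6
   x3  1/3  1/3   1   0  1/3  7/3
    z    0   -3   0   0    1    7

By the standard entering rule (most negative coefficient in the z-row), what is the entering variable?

x2

Negative z-row entries: x2: -3.
The most negative is -3 in column x2, so x2 enters.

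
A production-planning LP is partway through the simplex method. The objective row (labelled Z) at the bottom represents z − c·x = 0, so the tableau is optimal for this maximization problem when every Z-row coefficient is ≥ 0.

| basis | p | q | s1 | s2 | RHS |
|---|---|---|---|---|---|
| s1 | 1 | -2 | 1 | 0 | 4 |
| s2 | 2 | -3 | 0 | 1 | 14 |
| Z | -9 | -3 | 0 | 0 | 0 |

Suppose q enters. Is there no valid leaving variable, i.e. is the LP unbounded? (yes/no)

yes

Every constraint-row entry in column q is ≤ 0, so increasing q is unbounded.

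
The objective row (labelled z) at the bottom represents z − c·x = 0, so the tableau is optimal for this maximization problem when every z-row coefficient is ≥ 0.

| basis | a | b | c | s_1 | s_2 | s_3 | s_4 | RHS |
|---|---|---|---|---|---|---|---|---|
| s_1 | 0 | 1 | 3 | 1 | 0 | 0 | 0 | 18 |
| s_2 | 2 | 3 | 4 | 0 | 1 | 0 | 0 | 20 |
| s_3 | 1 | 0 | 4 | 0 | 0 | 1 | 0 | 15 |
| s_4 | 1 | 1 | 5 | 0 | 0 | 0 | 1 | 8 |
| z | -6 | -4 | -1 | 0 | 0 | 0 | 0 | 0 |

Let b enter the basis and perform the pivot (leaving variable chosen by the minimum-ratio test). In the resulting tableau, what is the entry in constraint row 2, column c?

Ratio test on column b — row 1: 18/1 = 18; row 2: 20/3 = 20/3; row 3: entry 0 ≤ 0; row 4: 8/1 = 8. Minimum is 20/3 at row 2 (s_2 leaves); pivot element 3.
Divide row 2 by 3; eliminate column b from the other rows.
In the new row 2, the c entry is the old entry divided by the pivot: 4/3 = 4/3.

4/3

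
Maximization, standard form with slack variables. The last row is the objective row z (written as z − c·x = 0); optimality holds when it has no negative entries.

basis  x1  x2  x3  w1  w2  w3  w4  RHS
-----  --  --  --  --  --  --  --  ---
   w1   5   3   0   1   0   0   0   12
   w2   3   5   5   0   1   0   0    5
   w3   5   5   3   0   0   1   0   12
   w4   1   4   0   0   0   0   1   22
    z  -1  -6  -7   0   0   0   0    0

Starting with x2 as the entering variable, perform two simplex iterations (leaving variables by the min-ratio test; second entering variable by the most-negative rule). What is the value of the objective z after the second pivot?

7

Ratio test on column x2 — row 1: 12/3 = 4; row 2: 5/5 = 1; row 3: 12/5 = 12/5; row 4: 22/4 = 11/2. Minimum is 1 at row 2 (w2 leaves); pivot element 5.
Pivot on row 2; the z-row RHS becomes 0 − (-6)·1 = 6.
Next entering variable (most negative z-row entry -1): x3.
Ratio test on column x3 — row 1: entry -3 ≤ 0; row 2: 1/1 = 1; row 3: entry -2 ≤ 0; row 4: entry -4 ≤ 0. Minimum is 1 at row 2 (x2 leaves); pivot element 1.
After the second pivot the z-row RHS is 6 − (-1)·1 = 7.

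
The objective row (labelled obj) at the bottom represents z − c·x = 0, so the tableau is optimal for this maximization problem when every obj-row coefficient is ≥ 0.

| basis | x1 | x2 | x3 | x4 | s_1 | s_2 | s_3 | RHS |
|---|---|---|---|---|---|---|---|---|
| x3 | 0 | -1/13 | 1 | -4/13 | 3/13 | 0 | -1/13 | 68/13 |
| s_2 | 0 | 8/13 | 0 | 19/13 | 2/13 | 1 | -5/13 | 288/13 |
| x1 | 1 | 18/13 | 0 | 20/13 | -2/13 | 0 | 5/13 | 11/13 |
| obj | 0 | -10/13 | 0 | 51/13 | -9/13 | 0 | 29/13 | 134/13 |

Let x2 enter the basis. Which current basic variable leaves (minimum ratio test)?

x1

Column x2 entries and ratios — x3: -1/13 ≤ 0, skip; s_2: (288/13)/(8/13) = 36; x1: (11/13)/(18/13) = 11/18.
Smallest ratio is 11/18 in the row of x1, so x1 leaves.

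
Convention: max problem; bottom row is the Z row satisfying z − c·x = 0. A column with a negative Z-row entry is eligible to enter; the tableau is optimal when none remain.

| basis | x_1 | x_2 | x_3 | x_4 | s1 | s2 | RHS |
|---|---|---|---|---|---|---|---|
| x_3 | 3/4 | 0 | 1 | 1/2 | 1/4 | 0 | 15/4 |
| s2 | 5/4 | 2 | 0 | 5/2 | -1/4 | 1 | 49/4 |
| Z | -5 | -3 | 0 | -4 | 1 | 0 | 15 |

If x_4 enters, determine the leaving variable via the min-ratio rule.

s2

Column x_4 entries and ratios — x_3: (15/4)/(1/2) = 15/2; s2: (49/4)/(5/2) = 49/10.
Smallest ratio is 49/10 in the row of s2, so s2 leaves.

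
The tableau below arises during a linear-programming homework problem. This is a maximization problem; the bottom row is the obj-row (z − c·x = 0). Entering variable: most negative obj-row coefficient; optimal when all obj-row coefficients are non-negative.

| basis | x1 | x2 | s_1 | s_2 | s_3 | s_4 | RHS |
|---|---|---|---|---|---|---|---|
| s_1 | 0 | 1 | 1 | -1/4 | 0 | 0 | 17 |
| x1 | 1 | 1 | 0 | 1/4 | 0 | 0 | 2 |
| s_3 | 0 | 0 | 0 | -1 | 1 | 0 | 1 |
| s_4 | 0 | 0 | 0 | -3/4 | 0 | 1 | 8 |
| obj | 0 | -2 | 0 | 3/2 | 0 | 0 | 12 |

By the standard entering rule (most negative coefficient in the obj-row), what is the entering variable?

x2

Negative obj-row entries: x2: -2.
The most negative is -2 in column x2, so x2 enters.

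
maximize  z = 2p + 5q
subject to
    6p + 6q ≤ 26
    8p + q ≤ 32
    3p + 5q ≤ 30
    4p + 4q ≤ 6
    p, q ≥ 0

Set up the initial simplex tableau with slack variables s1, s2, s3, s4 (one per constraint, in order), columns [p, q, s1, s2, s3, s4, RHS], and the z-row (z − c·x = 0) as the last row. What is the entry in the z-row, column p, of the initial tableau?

The z-row carries the negated objective coefficients: the p entry is -2.

-2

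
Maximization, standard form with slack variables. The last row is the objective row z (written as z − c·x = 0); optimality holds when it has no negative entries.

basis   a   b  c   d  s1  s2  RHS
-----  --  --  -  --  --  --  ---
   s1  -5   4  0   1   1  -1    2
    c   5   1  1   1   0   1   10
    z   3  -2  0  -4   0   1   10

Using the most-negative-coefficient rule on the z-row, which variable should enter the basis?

d

Negative z-row entries: b: -2, d: -4.
The most negative is -4 in column d, so d enters.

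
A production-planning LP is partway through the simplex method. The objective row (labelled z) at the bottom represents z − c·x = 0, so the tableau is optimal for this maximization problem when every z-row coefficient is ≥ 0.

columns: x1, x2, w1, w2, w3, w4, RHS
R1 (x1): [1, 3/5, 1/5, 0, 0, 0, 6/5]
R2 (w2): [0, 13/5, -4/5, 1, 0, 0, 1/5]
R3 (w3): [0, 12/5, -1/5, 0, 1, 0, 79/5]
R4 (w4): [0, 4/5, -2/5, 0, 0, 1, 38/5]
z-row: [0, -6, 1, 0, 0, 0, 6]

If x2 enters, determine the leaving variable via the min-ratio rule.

Column x2 entries and ratios — x1: (6/5)/(3/5) = 2; w2: (1/5)/(13/5) = 1/13; w3: (79/5)/(12/5) = 79/12; w4: (38/5)/(4/5) = 19/2.
Smallest ratio is 1/13 in the row of w2, so w2 leaves.

w2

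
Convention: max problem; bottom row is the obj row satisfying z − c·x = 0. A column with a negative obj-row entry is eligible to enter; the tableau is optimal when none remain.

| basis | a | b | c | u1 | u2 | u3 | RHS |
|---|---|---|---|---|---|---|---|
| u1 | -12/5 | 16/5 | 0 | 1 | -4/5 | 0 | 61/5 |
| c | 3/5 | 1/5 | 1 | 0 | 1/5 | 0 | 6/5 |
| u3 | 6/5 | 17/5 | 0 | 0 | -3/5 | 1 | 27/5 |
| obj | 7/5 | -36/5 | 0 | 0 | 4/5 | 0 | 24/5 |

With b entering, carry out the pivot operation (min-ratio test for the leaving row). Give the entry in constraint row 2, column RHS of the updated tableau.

Ratio test on column b — row 1: (61/5)/(16/5) = 61/16; row 2: (6/5)/(1/5) = 6; row 3: (27/5)/(17/5) = 27/17. Minimum is 27/17 at row 3 (u3 leaves); pivot element 17/5.
Divide row 3 by 17/5; eliminate column b from the other rows.
Row 2 update in column RHS: 6/5 − (1/5)·(27/17) = 15/17.

15/17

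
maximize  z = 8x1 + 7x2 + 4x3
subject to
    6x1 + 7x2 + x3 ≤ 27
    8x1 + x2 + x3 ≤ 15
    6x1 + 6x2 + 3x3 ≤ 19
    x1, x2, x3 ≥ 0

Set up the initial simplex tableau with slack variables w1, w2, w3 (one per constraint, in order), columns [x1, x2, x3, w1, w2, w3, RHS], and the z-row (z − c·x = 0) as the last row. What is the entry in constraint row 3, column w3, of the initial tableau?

Slack w3 belongs to constraint 3; its column is the unit vector e_3, so the entry in row 3 is 1.

1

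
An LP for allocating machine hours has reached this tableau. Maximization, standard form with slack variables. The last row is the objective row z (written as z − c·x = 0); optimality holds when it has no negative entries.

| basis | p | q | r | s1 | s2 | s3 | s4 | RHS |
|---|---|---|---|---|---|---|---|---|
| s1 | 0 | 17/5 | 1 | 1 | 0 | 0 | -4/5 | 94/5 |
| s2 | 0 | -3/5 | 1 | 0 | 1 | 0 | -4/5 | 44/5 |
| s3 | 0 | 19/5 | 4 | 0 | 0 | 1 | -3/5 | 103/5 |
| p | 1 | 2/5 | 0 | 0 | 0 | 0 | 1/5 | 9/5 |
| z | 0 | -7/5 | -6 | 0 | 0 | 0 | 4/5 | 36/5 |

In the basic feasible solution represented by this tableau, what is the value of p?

p is basic (row 4); its value is the RHS of that row, 9/5.

9/5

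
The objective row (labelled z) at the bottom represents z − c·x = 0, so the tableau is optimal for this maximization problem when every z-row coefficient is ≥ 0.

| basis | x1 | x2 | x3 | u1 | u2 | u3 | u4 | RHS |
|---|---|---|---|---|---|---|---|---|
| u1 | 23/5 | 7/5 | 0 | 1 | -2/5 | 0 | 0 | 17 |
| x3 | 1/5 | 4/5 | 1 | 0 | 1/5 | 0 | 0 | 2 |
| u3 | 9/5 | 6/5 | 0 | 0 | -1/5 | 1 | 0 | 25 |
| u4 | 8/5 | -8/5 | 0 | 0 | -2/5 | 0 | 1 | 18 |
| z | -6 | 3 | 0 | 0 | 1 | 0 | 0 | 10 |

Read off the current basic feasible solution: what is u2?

0

u2 is not in the basis, so in the current basic feasible solution u2 = 0.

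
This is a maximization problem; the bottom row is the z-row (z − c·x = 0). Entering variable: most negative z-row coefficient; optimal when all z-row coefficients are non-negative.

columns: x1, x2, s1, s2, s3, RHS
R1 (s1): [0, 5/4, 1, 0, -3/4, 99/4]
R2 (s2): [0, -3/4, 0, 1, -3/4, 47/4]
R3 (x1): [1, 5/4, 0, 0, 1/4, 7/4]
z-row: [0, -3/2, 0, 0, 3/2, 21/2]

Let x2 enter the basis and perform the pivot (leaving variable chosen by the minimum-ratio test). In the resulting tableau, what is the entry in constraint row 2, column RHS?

Ratio test on column x2 — row 1: (99/4)/(5/4) = 99/5; row 2: entry -3/4 ≤ 0; row 3: (7/4)/(5/4) = 7/5. Minimum is 7/5 at row 3 (x1 leaves); pivot element 5/4.
Divide row 3 by 5/4; eliminate column x2 from the other rows.
Row 2 update in column RHS: 47/4 − (-3/4)·(7/5) = 64/5.

64/5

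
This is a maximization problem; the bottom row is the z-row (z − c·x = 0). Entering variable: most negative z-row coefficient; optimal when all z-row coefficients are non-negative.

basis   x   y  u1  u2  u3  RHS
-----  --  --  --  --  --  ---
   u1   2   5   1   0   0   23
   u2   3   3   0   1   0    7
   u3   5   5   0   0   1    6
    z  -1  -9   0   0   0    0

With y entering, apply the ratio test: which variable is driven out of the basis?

u3

Column y entries and ratios — u1: 23/5 = 23/5; u2: 7/3 = 7/3; u3: 6/5 = 6/5.
Smallest ratio is 6/5 in the row of u3, so u3 leaves.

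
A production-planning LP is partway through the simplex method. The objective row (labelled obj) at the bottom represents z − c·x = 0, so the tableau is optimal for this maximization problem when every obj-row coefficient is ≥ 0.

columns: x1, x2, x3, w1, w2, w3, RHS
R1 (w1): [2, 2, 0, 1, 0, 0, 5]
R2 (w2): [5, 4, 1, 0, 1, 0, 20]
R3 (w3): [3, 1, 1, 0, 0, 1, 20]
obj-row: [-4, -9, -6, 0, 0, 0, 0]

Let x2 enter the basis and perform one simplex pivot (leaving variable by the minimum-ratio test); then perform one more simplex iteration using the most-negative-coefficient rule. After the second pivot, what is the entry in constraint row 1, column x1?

Ratio test on column x2 — row 1: 5/2 = 5/2; row 2: 20/4 = 5; row 3: 20/1 = 20. Minimum is 5/2 at row 1 (w1 leaves); pivot element 2.
Divide row 1 by 2; eliminate column x2 from the other rows.
Second iteration: most negative obj-row entry is -6 in column x3, so x3 enters.
Ratio test on column x3 — row 1: entry 0 ≤ 0; row 2: 10/1 = 10; row 3: (35/2)/1 = 35/2. Minimum is 10 at row 2 (w2 leaves); pivot element 1.
Divide row 2 by 1; eliminate column x3 from the other rows.
After both pivots, the entry at constraint row 1, column x1 is 1.

1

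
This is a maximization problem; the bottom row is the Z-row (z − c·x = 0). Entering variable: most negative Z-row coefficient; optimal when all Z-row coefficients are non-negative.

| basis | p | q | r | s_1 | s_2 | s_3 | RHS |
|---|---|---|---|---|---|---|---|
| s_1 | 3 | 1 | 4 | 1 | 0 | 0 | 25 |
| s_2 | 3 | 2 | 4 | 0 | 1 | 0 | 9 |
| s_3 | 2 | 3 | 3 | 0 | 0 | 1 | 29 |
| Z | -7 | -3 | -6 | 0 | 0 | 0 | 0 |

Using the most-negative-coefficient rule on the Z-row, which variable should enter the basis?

p

Negative Z-row entries: p: -7, q: -3, r: -6.
The most negative is -7 in column p, so p enters.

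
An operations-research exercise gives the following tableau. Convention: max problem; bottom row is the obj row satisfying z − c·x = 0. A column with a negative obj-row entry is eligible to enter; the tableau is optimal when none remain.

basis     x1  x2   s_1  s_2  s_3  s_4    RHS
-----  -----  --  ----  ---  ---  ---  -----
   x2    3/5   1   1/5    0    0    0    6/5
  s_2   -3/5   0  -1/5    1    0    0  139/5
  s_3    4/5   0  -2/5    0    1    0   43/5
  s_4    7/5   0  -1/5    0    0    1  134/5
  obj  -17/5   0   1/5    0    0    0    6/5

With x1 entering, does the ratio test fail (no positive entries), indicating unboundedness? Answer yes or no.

Column x1 has positive entries in row(s) 1, 3, 4, so the ratio test bounds it — not unbounded.

no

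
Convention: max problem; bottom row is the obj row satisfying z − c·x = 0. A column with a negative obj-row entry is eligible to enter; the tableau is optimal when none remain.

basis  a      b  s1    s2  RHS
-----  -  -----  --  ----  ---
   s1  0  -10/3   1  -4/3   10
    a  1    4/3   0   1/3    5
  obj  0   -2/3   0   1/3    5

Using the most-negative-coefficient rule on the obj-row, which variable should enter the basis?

b

Negative obj-row entries: b: -2/3.
The most negative is -2/3 in column b, so b enters.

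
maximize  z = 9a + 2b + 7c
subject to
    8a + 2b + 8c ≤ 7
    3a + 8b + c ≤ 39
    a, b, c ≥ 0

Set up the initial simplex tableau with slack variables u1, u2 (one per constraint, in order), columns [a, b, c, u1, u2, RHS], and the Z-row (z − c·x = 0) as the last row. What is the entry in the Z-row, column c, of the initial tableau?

The Z-row carries the negated objective coefficients: the c entry is -7.

-7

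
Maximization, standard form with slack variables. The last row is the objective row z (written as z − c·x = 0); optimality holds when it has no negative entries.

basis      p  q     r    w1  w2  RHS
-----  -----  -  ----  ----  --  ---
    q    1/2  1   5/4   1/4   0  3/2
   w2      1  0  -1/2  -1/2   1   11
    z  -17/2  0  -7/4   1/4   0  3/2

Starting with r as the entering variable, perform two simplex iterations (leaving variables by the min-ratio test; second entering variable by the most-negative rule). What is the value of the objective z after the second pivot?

27

Ratio test on column r — row 1: (3/2)/(5/4) = 6/5; row 2: entry -1/2 ≤ 0. Minimum is 6/5 at row 1 (q leaves); pivot element 5/4.
Pivot on row 1; the z-row RHS becomes 3/2 − (-7/4)·(6/5) = 18/5.
Next entering variable (most negative z-row entry -39/5): p.
Ratio test on column p — row 1: (6/5)/(2/5) = 3; row 2: (58/5)/(6/5) = 29/3. Minimum is 3 at row 1 (r leaves); pivot element 2/5.
After the second pivot the z-row RHS is 18/5 − (-39/5)·3 = 27.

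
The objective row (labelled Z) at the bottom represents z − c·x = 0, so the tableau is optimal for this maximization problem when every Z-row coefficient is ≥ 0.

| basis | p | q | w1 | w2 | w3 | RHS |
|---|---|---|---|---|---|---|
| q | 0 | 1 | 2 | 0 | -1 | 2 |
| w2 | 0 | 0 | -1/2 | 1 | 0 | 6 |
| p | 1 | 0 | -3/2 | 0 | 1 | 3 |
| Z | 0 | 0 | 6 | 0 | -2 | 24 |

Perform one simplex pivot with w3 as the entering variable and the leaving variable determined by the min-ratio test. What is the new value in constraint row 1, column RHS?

Ratio test on column w3 — row 1: entry -1 ≤ 0; row 2: entry 0 ≤ 0; row 3: 3/1 = 3. Minimum is 3 at row 3 (p leaves); pivot element 1.
Divide row 3 by 1; eliminate column w3 from the other rows.
Row 1 update in column RHS: 2 − (-1)·3 = 5.

5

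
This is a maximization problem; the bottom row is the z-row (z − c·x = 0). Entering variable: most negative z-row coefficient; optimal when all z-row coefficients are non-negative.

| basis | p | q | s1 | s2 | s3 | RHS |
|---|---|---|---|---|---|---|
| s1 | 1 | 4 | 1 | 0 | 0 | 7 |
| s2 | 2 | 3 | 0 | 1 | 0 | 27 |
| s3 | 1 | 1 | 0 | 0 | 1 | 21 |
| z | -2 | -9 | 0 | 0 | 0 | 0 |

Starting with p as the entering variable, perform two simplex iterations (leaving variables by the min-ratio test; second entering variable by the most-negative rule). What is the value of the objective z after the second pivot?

63/4

Ratio test on column p — row 1: 7/1 = 7; row 2: 27/2 = 27/2; row 3: 21/1 = 21. Minimum is 7 at row 1 (s1 leaves); pivot element 1.
Pivot on row 1; the z-row RHS becomes 0 − (-2)·7 = 14.
Next entering variable (most negative z-row entry -1): q.
Ratio test on column q — row 1: 7/4 = 7/4; row 2: entry -5 ≤ 0; row 3: entry -3 ≤ 0. Minimum is 7/4 at row 1 (p leaves); pivot element 4.
After the second pivot the z-row RHS is 14 − (-1)·(7/4) = 63/4.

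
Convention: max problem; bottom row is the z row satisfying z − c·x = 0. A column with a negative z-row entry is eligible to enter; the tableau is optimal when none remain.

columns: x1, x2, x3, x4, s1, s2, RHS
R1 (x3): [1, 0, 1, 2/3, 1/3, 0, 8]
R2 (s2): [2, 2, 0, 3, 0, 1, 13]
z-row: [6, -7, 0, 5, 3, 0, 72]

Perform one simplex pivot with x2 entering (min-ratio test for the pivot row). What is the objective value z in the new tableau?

235/2

Ratio test on column x2 — row 1: entry 0 ≤ 0; row 2: 13/2 = 13/2. Minimum is 13/2 at row 2 (s2 leaves); pivot element 2.
Pivot on row 2; the z-row RHS becomes 72 − (-7)·(13/2) = 235/2.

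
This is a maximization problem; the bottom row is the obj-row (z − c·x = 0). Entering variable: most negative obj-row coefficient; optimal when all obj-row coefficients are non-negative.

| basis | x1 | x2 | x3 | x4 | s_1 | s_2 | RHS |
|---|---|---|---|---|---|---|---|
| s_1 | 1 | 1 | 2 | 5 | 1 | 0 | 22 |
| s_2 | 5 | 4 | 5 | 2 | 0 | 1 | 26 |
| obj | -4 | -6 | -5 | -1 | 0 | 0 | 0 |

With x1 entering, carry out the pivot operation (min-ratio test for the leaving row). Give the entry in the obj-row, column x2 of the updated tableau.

-14/5

Ratio test on column x1 — row 1: 22/1 = 22; row 2: 26/5 = 26/5. Minimum is 26/5 at row 2 (s_2 leaves); pivot element 5.
Divide row 2 by 5; eliminate column x1 from the other rows.
obj-row update in column x2: -6 − (-4)·(4/5) = -14/5.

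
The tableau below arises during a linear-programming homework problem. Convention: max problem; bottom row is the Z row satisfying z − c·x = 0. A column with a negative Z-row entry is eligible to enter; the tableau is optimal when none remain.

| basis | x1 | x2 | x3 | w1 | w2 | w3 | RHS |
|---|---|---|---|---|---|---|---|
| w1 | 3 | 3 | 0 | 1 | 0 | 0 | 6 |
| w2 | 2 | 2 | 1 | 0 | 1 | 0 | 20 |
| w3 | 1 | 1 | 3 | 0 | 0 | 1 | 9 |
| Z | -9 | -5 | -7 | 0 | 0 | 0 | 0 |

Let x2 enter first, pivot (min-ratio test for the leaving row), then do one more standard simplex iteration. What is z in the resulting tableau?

Ratio test on column x2 — row 1: 6/3 = 2; row 2: 20/2 = 10; row 3: 9/1 = 9. Minimum is 2 at row 1 (w1 leaves); pivot element 3.
Pivot on row 1; the Z-row RHS becomes 0 − (-5)·2 = 10.
Next entering variable (most negative Z-row entry -7): x3.
Ratio test on column x3 — row 1: entry 0 ≤ 0; row 2: 16/1 = 16; row 3: 7/3 = 7/3. Minimum is 7/3 at row 3 (w3 leaves); pivot element 3.
After the second pivot the Z-row RHS is 10 − (-7)·(7/3) = 79/3.

79/3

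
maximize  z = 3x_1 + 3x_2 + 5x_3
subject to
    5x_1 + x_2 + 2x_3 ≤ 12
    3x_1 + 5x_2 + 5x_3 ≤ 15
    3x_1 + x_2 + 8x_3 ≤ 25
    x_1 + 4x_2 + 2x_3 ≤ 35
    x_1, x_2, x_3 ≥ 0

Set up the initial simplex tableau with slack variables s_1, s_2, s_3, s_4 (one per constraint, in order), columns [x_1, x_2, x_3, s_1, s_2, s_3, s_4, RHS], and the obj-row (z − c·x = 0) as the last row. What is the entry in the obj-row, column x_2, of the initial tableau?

The obj-row carries the negated objective coefficients: the x_2 entry is -3.

-3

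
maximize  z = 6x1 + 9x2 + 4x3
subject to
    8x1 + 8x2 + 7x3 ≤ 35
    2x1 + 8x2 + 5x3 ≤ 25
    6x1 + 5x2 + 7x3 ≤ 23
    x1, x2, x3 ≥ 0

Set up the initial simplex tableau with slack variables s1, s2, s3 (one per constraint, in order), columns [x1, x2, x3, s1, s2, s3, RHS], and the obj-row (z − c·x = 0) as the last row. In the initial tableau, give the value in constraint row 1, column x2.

Constraint 1 has coefficient 8 on x2.

8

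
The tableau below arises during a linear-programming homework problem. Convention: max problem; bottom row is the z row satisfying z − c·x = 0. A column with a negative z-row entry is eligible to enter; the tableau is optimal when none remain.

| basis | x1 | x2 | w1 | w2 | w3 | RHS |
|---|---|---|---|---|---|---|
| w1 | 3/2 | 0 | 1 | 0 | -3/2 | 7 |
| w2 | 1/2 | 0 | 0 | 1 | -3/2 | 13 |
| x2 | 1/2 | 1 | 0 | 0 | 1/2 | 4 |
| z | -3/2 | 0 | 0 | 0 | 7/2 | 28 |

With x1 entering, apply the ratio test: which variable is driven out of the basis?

Column x1 entries and ratios — w1: 7/(3/2) = 14/3; w2: 13/(1/2) = 26; x2: 4/(1/2) = 8.
Smallest ratio is 14/3 in the row of w1, so w1 leaves.

w1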